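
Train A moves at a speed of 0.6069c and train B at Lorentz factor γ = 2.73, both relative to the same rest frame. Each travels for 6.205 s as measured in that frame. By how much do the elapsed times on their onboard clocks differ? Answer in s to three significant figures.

A: γ = 1/√(1 − 0.6069²) = 1/√0.6317 = 1.258; τ_A = 6.205/1.258 = 4.932 s.
B: γ = 2.73; τ_B = 6.205/2.730 = 2.273 s.

|τ_A − τ_B| = 2.66 s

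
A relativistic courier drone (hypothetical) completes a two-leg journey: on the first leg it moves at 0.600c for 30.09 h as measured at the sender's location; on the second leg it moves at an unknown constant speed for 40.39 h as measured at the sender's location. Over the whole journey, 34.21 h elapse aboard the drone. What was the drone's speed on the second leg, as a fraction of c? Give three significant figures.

β = 0.968

Leg 1: γ = 1/√(1 − 0.600²) = 5/4 = 1.250; τ_1 = 30.09/1.250 = 24.07 h.
Leg 2: speed unknown; τ_2 = 40.39/γ_2.
Total proper time: 24.07 + τ_2 = 34.21, so τ_2 = 34.21 − 24.07 = 10.14 h.
γ_2 = 40.39/10.14 = 3.984; β = √(1 − 1/γ²) = √0.9370.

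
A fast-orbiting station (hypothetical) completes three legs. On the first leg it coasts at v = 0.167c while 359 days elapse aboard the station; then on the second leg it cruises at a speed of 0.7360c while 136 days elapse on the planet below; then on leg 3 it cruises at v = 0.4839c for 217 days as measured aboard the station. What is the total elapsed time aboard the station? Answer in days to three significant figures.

τ = 668 days

Leg 1: 359 days is already measured aboard the station.
Leg 2: γ = 1/√(1 − 0.7360²) = 1/√0.4583 = 1.477; τ_2 = 136/1.477 = 92.07 days.
Leg 3: 217 days is already measured aboard the station.
Total: 359.0 + 92.07 + 217.0 days.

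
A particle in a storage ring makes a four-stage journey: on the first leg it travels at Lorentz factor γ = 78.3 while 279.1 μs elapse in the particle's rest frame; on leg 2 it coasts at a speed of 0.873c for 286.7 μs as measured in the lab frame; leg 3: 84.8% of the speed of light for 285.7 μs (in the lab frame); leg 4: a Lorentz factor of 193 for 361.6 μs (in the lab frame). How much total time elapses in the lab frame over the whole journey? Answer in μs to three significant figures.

Δt = 2.28×10⁴ μs

Leg 1: γ = 78.3; Δt_1 = 78.30 × 279.1 = 2.185×10⁴ μs.
Leg 2: 286.7 μs is already measured in the lab frame.
Leg 3: 285.7 μs is already measured in the lab frame.
Leg 4: 361.6 μs is already measured in the lab frame.
Total: 2.185×10⁴ + 286.7 + 285.7 + 361.6 μs.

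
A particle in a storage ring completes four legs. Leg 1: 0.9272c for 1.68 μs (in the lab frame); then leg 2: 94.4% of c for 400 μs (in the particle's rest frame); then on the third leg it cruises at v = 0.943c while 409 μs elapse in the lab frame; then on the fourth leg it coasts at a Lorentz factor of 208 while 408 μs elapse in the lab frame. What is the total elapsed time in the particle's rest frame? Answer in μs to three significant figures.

Leg 1: γ = 1/√(1 − 0.9272²) = 1/√0.1403 = 2.670; τ_1 = 1.68/2.670 = 0.6293 μs.
Leg 2: 400 μs is already measured in the particle's rest frame.
Leg 3: γ = 1/√(1 − 0.943²) = 1/√0.1108 = 3.005; τ_3 = 409/3.005 = 136.1 μs.
Leg 4: γ = 208; τ_4 = 408/208.0 = 1.962 μs.
Total: 0.6293 + 400.0 + 136.1 + 1.962 μs.

τ = 539 μs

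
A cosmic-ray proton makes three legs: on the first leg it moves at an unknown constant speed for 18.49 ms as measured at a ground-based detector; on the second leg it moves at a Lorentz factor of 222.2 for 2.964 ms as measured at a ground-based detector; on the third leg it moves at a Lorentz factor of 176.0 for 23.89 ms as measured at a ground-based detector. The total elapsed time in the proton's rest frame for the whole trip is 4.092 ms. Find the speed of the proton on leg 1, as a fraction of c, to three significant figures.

β = 0.977

Leg 1: speed unknown; τ_1 = 18.49/γ_1.
Leg 2: γ = 222.2; τ_2 = 2.964/222.2 = 0.01334 ms.
Leg 3: γ = 176.0; τ_3 = 23.89/176.0 = 0.1357 ms.
Total proper time: τ_1 + 0.01334 + 0.1357 = 4.092, so τ_1 = 4.092 − 0.1491 = 3.943 ms.
γ_1 = 18.49/3.943 = 4.689; β = √(1 − 1/γ²) = √0.9545.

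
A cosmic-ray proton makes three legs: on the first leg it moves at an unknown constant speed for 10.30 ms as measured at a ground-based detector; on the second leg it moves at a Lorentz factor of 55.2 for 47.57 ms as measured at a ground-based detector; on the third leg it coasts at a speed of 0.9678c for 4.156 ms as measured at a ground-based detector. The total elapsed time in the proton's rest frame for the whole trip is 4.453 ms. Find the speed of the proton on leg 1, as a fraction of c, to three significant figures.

Leg 1: speed unknown; τ_1 = 10.30/γ_1.
Leg 2: γ = 55.2; τ_2 = 47.57/55.20 = 0.8618 ms.
Leg 3: γ = 1/√(1 − 0.9678²) = 1/√0.06336 = 3.973; τ_3 = 4.156/3.973 = 1.046 ms.
Total proper time: τ_1 + 0.8618 + 1.046 = 4.453, so τ_1 = 4.453 − 1.908 = 2.545 ms.
γ_1 = 10.30/2.545 = 4.047; β = √(1 − 1/γ²) = √0.9389.

β = 0.969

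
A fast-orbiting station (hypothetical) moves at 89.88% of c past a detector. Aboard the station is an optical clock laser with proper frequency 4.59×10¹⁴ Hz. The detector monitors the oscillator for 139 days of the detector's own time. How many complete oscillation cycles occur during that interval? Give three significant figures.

N = 2.42×10²¹

β = 0.8988; γ = 1/√(1 − 0.8988²) = 1/√0.1922 = 2.281
During 139 days of lab time, the oscillator's proper time advances by τ = Δt/γ = 139/2.281 = 60.93 days = 5.265×10⁶ s.
N = f × τ = 4.59×10¹⁴ × 5.265×10⁶ = 2.416×10²¹.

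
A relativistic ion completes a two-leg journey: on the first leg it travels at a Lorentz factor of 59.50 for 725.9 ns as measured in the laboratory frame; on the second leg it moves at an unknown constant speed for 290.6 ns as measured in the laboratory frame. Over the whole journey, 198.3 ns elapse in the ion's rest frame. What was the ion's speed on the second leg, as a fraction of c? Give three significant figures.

Leg 1: γ = 59.50; τ_1 = 725.9/59.50 = 12.20 ns.
Leg 2: speed unknown; τ_2 = 290.6/γ_2.
Total proper time: 12.20 + τ_2 = 198.3, so τ_2 = 198.3 − 12.20 = 186.1 ns.
γ_2 = 290.6/186.1 = 1.562; β = √(1 − 1/γ²) = √0.5899.

β = 0.768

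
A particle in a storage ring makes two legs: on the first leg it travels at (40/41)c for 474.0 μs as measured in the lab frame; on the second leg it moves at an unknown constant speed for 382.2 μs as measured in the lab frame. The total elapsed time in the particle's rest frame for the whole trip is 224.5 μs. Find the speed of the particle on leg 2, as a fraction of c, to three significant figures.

β = 0.949

Leg 1: γ = 1/√(1 − (40/41)²) = 41/9 ≈ 4.556; τ_1 = 474.0/4.556 = 104.0 μs.
Leg 2: speed unknown; τ_2 = 382.2/γ_2.
Total proper time: 104.0 + τ_2 = 224.5, so τ_2 = 224.5 − 104.0 = 120.5 μs.
γ_2 = 382.2/120.5 = 3.173; β = √(1 − 1/γ²) = √0.9007.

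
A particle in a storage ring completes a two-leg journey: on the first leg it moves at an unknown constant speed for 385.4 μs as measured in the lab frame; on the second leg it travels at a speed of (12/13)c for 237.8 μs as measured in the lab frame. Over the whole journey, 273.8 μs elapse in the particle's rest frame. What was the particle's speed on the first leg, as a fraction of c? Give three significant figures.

β = 0.881

Leg 1: speed unknown; τ_1 = 385.4/γ_1.
Leg 2: γ = 1/√(1 − (12/13)²) = 13/5 = 2.600; τ_2 = 237.8/2.600 = 91.46 μs.
Total proper time: τ_1 + 91.46 = 273.8, so τ_1 = 273.8 − 91.46 = 182.3 μs.
γ_1 = 385.4/182.3 = 2.114; β = √(1 − 1/γ²) = √0.7762.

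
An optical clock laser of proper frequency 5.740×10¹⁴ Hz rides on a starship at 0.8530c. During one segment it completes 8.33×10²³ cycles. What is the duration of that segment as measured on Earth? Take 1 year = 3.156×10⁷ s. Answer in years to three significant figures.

γ = 1/√(1 − 0.8530²) = 1/√0.2724 = 1.916
Proper time for N cycles: τ = N/f = 8.33×10²³/(5.740×10¹⁴) = 1.451×10⁹ s = 45.98 years.
Lab-frame duration Δt = γτ = 1.916 × 45.98 = 88.10 years.

Δt = 88.1 years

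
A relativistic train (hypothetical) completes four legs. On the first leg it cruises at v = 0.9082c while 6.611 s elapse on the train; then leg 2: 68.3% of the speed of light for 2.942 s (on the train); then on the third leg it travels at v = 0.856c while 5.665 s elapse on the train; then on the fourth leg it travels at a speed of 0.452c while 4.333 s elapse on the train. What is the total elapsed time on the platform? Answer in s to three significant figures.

Δt = 35.6 s

Leg 1: γ = 1/√(1 − 0.9082²) = 1/√0.1752 = 2.389; Δt_1 = 2.389 × 6.611 = 15.80 s.
Leg 2: β = 0.683; γ = 1/√(1 − 0.683²) = 1/√0.5335 = 1.369; Δt_2 = 1.369 × 2.942 = 4.028 s.
Leg 3: γ = 1/√(1 − 0.856²) = 1/√0.2673 = 1.934; Δt_3 = 1.934 × 5.665 = 10.96 s.
Leg 4: γ = 1/√(1 − 0.452²) = 1/√0.7957 = 1.121; Δt_4 = 1.121 × 4.333 = 4.858 s.
Total: 15.80 + 4.028 + 10.96 + 4.858 s.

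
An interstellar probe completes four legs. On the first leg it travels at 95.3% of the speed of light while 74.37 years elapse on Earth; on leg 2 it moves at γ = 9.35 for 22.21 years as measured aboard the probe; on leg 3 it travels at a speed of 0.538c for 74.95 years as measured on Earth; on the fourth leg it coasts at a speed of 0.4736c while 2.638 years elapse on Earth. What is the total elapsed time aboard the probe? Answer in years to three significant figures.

Leg 1: β = 0.953; γ = 1/√(1 − 0.953²) = 1/√0.09179 = 3.301; τ_1 = 74.37/3.301 = 22.53 years.
Leg 2: 22.21 years is already measured aboard the probe.
Leg 3: γ = 1/√(1 − 0.538²) = 1/√0.7106 = 1.186; τ_3 = 74.95/1.186 = 63.18 years.
Leg 4: γ = 1/√(1 − 0.4736²) = 1/√0.7757 = 1.135; τ_4 = 2.638/1.135 = 2.323 years.
Total: 22.53 + 22.21 + 63.18 + 2.323 years.

τ = 110 years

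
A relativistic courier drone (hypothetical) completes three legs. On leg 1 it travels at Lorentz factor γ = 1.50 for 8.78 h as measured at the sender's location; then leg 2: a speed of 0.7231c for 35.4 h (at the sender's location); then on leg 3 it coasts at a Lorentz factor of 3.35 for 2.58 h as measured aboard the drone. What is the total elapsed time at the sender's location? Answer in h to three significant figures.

Δt = 52.8 h

Leg 1: 8.78 h is already measured at the sender's location.
Leg 2: 35.4 h is already measured at the sender's location.
Leg 3: γ = 3.35; Δt_3 = 3.350 × 2.58 = 8.643 h.
Total: 8.780 + 35.40 + 8.643 h.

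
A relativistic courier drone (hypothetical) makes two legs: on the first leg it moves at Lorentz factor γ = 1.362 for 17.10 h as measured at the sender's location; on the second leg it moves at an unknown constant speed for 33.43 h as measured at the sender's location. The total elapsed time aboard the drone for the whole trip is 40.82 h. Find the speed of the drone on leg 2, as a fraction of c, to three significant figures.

Leg 1: γ = 1.362; τ_1 = 17.10/1.362 = 12.56 h.
Leg 2: speed unknown; τ_2 = 33.43/γ_2.
Total proper time: 12.56 + τ_2 = 40.82, so τ_2 = 40.82 − 12.56 = 28.26 h.
γ_2 = 33.43/28.26 = 1.183; β = √(1 − 1/γ²) = √0.2851.

β = 0.534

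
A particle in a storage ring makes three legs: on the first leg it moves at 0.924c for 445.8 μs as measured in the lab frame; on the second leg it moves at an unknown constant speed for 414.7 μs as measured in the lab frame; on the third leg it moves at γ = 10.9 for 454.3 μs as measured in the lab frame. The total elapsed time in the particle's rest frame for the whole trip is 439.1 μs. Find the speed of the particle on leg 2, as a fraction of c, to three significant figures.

β = 0.837

Leg 1: γ = 1/√(1 − 0.924²) = 1/√0.1462 = 2.615; τ_1 = 445.8/2.615 = 170.5 μs.
Leg 2: speed unknown; τ_2 = 414.7/γ_2.
Leg 3: γ = 10.9; τ_3 = 454.3/10.90 = 41.68 μs.
Total proper time: 170.5 + τ_2 + 41.68 = 439.1, so τ_2 = 439.1 − 212.1 = 227.0 μs.
γ_2 = 414.7/227.0 = 1.827; β = √(1 − 1/γ²) = √0.7005.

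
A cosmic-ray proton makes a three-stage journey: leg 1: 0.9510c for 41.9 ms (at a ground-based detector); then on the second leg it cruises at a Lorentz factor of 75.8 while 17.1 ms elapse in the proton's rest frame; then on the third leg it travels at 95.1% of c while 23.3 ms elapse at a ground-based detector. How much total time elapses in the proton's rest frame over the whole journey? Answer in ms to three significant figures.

τ = 37.3 ms

Leg 1: γ = 1/√(1 − 0.9510²) = 1/√0.09560 = 3.234; τ_1 = 41.9/3.234 = 12.96 ms.
Leg 2: 17.1 ms is already measured in the proton's rest frame.
Leg 3: β = 0.951; γ = 1/√(1 − 0.951²) = 1/√0.09560 = 3.234; τ_3 = 23.3/3.234 = 7.204 ms.
Total: 12.96 + 17.10 + 7.204 ms.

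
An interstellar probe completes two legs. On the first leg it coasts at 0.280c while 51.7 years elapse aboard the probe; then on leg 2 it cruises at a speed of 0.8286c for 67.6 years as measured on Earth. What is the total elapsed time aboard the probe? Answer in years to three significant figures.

τ = 89.5 years

Leg 1: 51.7 years is already measured aboard the probe.
Leg 2: γ = 1/√(1 − 0.8286²) = 1/√0.3134 = 1.786; τ_2 = 67.6/1.786 = 37.85 years.
Total: 51.70 + 37.85 years.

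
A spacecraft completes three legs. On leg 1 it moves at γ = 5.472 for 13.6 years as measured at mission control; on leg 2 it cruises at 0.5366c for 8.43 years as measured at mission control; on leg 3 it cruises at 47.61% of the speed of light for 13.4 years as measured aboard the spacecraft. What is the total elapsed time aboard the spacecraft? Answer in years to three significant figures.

Leg 1: γ = 5.472; τ_1 = 13.6/5.472 = 2.485 years.
Leg 2: γ = 1/√(1 − 0.5366²) = 1/√0.7121 = 1.185; τ_2 = 8.43/1.185 = 7.114 years.
Leg 3: 13.4 years is already measured aboard the spacecraft.
Total: 2.485 + 7.114 + 13.40 years.

τ = 23.0 years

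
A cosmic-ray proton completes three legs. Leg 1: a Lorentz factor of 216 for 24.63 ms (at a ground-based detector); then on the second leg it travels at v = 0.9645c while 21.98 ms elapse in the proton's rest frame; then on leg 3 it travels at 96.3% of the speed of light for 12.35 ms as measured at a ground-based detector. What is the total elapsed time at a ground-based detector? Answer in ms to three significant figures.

Δt = 120 ms

Leg 1: 24.63 ms is already measured at a ground-based detector.
Leg 2: γ = 1/√(1 − 0.9645²) = 1/√0.06974 = 3.787; Δt_2 = 3.787 × 21.98 = 83.23 ms.
Leg 3: 12.35 ms is already measured at a ground-based detector.
Total: 24.63 + 83.23 + 12.35 ms.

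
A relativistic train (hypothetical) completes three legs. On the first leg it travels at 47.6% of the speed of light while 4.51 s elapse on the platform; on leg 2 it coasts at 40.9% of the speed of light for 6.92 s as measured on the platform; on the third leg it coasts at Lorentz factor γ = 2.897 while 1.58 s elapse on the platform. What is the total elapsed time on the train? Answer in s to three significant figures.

Leg 1: β = 0.476; γ = 1/√(1 − 0.476²) = 1/√0.7734 = 1.137; τ_1 = 4.51/1.137 = 3.966 s.
Leg 2: β = 0.409; γ = 1/√(1 − 0.409²) = 1/√0.8327 = 1.096; τ_2 = 6.92/1.096 = 6.315 s.
Leg 3: γ = 2.897; τ_3 = 1.58/2.897 = 0.5454 s.
Total: 3.966 + 6.315 + 0.5454 s.

τ = 10.8 s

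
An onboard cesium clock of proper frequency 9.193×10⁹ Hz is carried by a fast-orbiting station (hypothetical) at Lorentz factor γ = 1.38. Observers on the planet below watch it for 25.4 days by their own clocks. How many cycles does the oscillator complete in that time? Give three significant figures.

γ = 1.38
During 25.4 days of lab time, the oscillator's proper time advances by τ = Δt/γ = 25.4/1.380 = 18.41 days = 1.590×10⁶ s.
N = f × τ = 9.193×10⁹ × 1.590×10⁶ = 1.462×10¹⁶.

N = 1.46×10¹⁶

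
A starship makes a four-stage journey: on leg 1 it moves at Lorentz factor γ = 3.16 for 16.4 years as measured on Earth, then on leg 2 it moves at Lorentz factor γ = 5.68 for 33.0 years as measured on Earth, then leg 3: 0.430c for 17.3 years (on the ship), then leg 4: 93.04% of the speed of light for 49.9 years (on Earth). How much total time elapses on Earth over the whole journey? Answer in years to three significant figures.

Leg 1: 16.4 years is already measured on Earth.
Leg 2: 33.0 years is already measured on Earth.
Leg 3: γ = 1/√(1 − 0.430²) = 1/√0.8151 = 1.108; Δt_3 = 1.108 × 17.3 = 19.16 years.
Leg 4: 49.9 years is already measured on Earth.
Total: 16.40 + 33.00 + 19.16 + 49.90 years.

Δt = 118 years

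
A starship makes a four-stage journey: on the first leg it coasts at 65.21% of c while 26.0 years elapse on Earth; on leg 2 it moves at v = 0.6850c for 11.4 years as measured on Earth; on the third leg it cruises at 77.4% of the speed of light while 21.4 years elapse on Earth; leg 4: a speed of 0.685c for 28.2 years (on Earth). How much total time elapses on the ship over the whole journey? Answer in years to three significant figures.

Leg 1: β = 0.6521; γ = 1/√(1 − 0.6521²) = 1/√0.5748 = 1.319; τ_1 = 26.0/1.319 = 19.71 years.
Leg 2: γ = 1/√(1 − 0.6850²) = 1/√0.5308 = 1.373; τ_2 = 11.4/1.373 = 8.305 years.
Leg 3: β = 0.774; γ = 1/√(1 − 0.774²) = 1/√0.4009 = 1.579; τ_3 = 21.4/1.579 = 13.55 years.
Leg 4: γ = 1/√(1 − 0.685²) = 1/√0.5308 = 1.373; τ_4 = 28.2/1.373 = 20.54 years.
Total: 19.71 + 8.305 + 13.55 + 20.54 years.

τ = 62.1 years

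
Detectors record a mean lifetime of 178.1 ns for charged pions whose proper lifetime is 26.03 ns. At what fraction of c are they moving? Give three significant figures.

γ = Δt/τ₀ = 178.1/26.03 = 6.842
β = √(1 − 1/γ²) = √(1 − 0.02136) = √0.9786

v = 0.989c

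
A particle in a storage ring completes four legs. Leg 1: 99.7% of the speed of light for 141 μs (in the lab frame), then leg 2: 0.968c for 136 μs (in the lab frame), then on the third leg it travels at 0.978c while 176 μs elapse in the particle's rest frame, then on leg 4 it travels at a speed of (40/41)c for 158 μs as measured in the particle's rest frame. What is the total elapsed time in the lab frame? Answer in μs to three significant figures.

Δt = 1840 μs

Leg 1: 141 μs is already measured in the lab frame.
Leg 2: 136 μs is already measured in the lab frame.
Leg 3: γ = 1/√(1 − 0.978²) = 1/√0.04352 = 4.794; Δt_3 = 4.794 × 176 = 843.7 μs.
Leg 4: γ = 1/√(1 − (40/41)²) = 41/9 ≈ 4.556; Δt_4 = 4.556 × 158 = 719.8 μs.
Total: 141.0 + 136.0 + 843.7 + 719.8 μs.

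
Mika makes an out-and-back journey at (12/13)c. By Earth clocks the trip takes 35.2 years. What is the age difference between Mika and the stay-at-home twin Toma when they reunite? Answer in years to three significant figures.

Δt − τ = 21.7 years

γ = 1/√(1 − (12/13)²) = 13/5 = 2.600
Mika's elapsed proper time: τ = 35.2/2.600 = 13.54 years.
Age gap = Δt − τ = 35.2 − 13.54 years.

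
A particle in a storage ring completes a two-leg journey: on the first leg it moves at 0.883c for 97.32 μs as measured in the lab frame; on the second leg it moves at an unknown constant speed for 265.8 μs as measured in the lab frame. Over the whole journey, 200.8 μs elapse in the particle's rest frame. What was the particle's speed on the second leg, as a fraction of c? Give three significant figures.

Leg 1: γ = 1/√(1 − 0.883²) = 1/√0.2203 = 2.131; τ_1 = 97.32/2.131 = 45.68 μs.
Leg 2: speed unknown; τ_2 = 265.8/γ_2.
Total proper time: 45.68 + τ_2 = 200.8, so τ_2 = 200.8 − 45.68 = 155.1 μs.
γ_2 = 265.8/155.1 = 1.714; β = √(1 − 1/γ²) = √0.6594.

β = 0.812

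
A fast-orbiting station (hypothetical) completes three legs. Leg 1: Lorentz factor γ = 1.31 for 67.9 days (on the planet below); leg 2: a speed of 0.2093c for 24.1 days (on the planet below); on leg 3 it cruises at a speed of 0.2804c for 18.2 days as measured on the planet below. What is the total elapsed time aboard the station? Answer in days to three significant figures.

Leg 1: γ = 1.31; τ_1 = 67.9/1.310 = 51.83 days.
Leg 2: γ = 1/√(1 − 0.2093²) = 1/√0.9562 = 1.023; τ_2 = 24.1/1.023 = 23.57 days.
Leg 3: γ = 1/√(1 − 0.2804²) = 1/√0.9214 = 1.042; τ_3 = 18.2/1.042 = 17.47 days.
Total: 51.83 + 23.57 + 17.47 days.

τ = 92.9 days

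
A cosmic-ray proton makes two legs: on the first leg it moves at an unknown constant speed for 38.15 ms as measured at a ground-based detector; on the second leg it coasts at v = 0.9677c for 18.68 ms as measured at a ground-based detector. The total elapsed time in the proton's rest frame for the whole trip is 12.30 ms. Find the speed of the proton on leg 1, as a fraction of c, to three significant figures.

Leg 1: speed unknown; τ_1 = 38.15/γ_1.
Leg 2: γ = 1/√(1 − 0.9677²) = 1/√0.06356 = 3.967; τ_2 = 18.68/3.967 = 4.709 ms.
Total proper time: τ_1 + 4.709 = 12.30, so τ_1 = 12.30 − 4.709 = 7.591 ms.
γ_1 = 38.15/7.591 = 5.026; β = √(1 − 1/γ²) = √0.9604.

β = 0.980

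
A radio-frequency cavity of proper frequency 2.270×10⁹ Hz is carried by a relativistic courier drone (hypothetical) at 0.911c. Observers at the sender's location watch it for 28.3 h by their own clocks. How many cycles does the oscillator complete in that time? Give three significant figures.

γ = 1/√(1 − 0.911²) = 1/√0.1701 = 2.425
During 28.3 h of lab time, the oscillator's proper time advances by τ = Δt/γ = 28.3/2.425 = 11.67 h = 4.202×10⁴ s.
N = f × τ = 2.270×10⁹ × 4.202×10⁴ = 9.538×10¹³.

N = 9.54×10¹³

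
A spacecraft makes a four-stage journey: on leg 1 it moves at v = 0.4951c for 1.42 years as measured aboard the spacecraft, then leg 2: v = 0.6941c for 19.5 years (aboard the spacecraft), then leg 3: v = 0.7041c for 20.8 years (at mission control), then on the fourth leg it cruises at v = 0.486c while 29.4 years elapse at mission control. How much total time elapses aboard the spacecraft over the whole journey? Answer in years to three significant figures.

τ = 61.4 years

Leg 1: 1.42 years is already measured aboard the spacecraft.
Leg 2: 19.5 years is already measured aboard the spacecraft.
Leg 3: γ = 1/√(1 − 0.7041²) = 1/√0.5042 = 1.408; τ_3 = 20.8/1.408 = 14.77 years.
Leg 4: γ = 1/√(1 − 0.486²) = 1/√0.7638 = 1.144; τ_4 = 29.4/1.144 = 25.69 years.
Total: 1.420 + 19.50 + 14.77 + 25.69 years.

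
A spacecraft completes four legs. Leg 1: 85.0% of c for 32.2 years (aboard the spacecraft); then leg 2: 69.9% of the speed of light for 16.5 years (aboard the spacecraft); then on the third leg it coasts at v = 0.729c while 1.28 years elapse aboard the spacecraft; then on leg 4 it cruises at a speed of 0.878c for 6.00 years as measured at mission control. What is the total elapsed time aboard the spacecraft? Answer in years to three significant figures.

τ = 52.9 years

Leg 1: 32.2 years is already measured aboard the spacecraft.
Leg 2: 16.5 years is already measured aboard the spacecraft.
Leg 3: 1.28 years is already measured aboard the spacecraft.
Leg 4: γ = 1/√(1 − 0.878²) = 1/√0.2291 = 2.089; τ_4 = 6.00/2.089 = 2.872 years.
Total: 32.20 + 16.50 + 1.280 + 2.872 years.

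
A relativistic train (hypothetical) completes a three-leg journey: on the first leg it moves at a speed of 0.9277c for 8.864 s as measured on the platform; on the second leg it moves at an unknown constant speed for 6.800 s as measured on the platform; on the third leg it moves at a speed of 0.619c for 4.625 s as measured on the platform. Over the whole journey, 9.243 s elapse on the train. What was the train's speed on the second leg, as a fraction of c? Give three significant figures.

β = 0.941

Leg 1: γ = 1/√(1 − 0.9277²) = 1/√0.1394 = 2.679; τ_1 = 8.864/2.679 = 3.309 s.
Leg 2: speed unknown; τ_2 = 6.800/γ_2.
Leg 3: γ = 1/√(1 − 0.619²) = 1/√0.6168 = 1.273; τ_3 = 4.625/1.273 = 3.632 s.
Total proper time: 3.309 + τ_2 + 3.632 = 9.243, so τ_2 = 9.243 − 6.942 = 2.301 s.
γ_2 = 6.800/2.301 = 2.955; β = √(1 − 1/γ²) = √0.8855.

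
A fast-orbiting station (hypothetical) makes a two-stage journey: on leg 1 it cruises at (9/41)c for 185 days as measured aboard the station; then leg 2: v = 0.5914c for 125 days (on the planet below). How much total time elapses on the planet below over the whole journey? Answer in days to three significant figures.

Δt = 315 days

Leg 1: γ = 1/√(1 − (9/41)²) = 41/40 = 1.025; Δt_1 = 1.025 × 185 = 189.6 days.
Leg 2: 125 days is already measured on the planet below.
Total: 189.6 + 125.0 days.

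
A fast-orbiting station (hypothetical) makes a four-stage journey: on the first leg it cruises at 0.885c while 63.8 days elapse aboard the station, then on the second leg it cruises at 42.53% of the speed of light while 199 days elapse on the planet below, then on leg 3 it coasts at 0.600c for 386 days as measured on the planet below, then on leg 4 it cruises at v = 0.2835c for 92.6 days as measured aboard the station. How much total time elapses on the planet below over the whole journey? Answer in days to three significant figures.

Δt = 819 days

Leg 1: γ = 1/√(1 − 0.885²) = 1/√0.2168 = 2.148; Δt_1 = 2.148 × 63.8 = 137.0 days.
Leg 2: 199 days is already measured on the planet below.
Leg 3: 386 days is already measured on the planet below.
Leg 4: γ = 1/√(1 − 0.2835²) = 1/√0.9196 = 1.043; Δt_4 = 1.043 × 92.6 = 96.56 days.
Total: 137.0 + 199.0 + 386.0 + 96.56 days.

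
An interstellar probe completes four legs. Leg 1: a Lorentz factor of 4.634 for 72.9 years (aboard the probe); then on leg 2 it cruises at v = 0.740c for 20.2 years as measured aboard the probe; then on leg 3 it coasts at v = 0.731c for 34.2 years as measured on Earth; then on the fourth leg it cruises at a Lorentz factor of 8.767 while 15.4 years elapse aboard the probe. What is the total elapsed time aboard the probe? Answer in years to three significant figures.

τ = 132 years

Leg 1: 72.9 years is already measured aboard the probe.
Leg 2: 20.2 years is already measured aboard the probe.
Leg 3: γ = 1/√(1 − 0.731²) = 1/√0.4656 = 1.465; τ_3 = 34.2/1.465 = 23.34 years.
Leg 4: 15.4 years is already measured aboard the probe.
Total: 72.90 + 20.20 + 23.34 + 15.40 years.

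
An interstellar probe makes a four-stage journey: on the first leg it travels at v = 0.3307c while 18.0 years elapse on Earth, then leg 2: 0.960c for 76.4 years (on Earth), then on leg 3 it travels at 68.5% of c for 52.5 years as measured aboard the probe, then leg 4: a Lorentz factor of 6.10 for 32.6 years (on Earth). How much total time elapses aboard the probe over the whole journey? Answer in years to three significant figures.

Leg 1: γ = 1/√(1 − 0.3307²) = 1/√0.8906 = 1.060; τ_1 = 18.0/1.060 = 16.99 years.
Leg 2: γ = 1/√(1 − 0.960²) = 25/7 ≈ 3.571; τ_2 = 76.4/3.571 = 21.39 years.
Leg 3: 52.5 years is already measured aboard the probe.
Leg 4: γ = 6.10; τ_4 = 32.6/6.100 = 5.344 years.
Total: 16.99 + 21.39 + 52.50 + 5.344 years.

τ = 96.2 years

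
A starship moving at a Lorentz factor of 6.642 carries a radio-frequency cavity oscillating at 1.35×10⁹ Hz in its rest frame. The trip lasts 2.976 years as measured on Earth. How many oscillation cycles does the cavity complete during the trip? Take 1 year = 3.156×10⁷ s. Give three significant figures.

N = 1.91×10¹⁶

γ = 6.642
The oscillator's own cycle count is N = f × τ where τ is the proper time on the ship. τ = Δt/γ = 2.976/6.642 = 0.4481 years = 1.414×10⁷ s.
N = 1.35×10⁹ × 1.414×10⁷ = 1.909×10¹⁶.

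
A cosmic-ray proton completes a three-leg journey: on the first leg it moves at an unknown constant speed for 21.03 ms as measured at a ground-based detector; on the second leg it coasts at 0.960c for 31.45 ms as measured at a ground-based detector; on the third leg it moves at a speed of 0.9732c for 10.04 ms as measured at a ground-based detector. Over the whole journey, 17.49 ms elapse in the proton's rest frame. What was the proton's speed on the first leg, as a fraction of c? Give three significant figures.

β = 0.953

Leg 1: speed unknown; τ_1 = 21.03/γ_1.
Leg 2: γ = 1/√(1 − 0.960²) = 25/7 ≈ 3.571; τ_2 = 31.45/3.571 = 8.806 ms.
Leg 3: γ = 1/√(1 − 0.9732²) = 1/√0.05288 = 4.349; τ_3 = 10.04/4.349 = 2.309 ms.
Total proper time: τ_1 + 8.806 + 2.309 = 17.49, so τ_1 = 17.49 − 11.11 = 6.375 ms.
γ_1 = 21.03/6.375 = 3.299; β = √(1 − 1/γ²) = √0.9081.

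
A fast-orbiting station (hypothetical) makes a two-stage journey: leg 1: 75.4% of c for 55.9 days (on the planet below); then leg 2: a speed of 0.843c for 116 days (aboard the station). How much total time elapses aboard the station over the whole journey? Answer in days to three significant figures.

Leg 1: β = 0.754; γ = 1/√(1 − 0.754²) = 1/√0.4315 = 1.522; τ_1 = 55.9/1.522 = 36.72 days.
Leg 2: 116 days is already measured aboard the station.
Total: 36.72 + 116.0 days.

τ = 153 days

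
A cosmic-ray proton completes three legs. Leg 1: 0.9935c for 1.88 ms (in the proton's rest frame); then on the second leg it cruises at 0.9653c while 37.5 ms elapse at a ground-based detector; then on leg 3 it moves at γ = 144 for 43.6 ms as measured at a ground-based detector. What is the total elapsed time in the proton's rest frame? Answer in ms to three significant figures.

Leg 1: 1.88 ms is already measured in the proton's rest frame.
Leg 2: γ = 1/√(1 − 0.9653²) = 1/√0.06820 = 3.829; τ_2 = 37.5/3.829 = 9.793 ms.
Leg 3: γ = 144; τ_3 = 43.6/144.0 = 0.3028 ms.
Total: 1.880 + 9.793 + 0.3028 ms.

τ = 12.0 ms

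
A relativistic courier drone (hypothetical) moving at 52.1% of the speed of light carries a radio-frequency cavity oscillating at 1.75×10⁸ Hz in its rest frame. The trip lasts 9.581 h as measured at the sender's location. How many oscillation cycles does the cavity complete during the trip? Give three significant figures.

β = 0.521; γ = 1/√(1 − 0.521²) = 1/√0.7286 = 1.172
The oscillator's own cycle count is N = f × τ where τ is the proper time aboard the drone. τ = Δt/γ = 9.581/1.172 = 8.178 h = 2.944×10⁴ s.
N = 1.75×10⁸ × 2.944×10⁴ = 5.152×10¹².

N = 5.15×10¹²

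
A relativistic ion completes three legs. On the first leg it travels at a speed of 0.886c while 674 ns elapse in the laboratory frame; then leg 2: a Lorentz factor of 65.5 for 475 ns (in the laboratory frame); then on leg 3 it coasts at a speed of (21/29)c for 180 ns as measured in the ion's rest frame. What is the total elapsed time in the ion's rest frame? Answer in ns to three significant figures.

Leg 1: γ = 1/√(1 − 0.886²) = 1/√0.2150 = 2.157; τ_1 = 674/2.157 = 312.5 ns.
Leg 2: γ = 65.5; τ_2 = 475/65.50 = 7.252 ns.
Leg 3: 180 ns is already measured in the ion's rest frame.
Total: 312.5 + 7.252 + 180.0 ns.

τ = 500 ns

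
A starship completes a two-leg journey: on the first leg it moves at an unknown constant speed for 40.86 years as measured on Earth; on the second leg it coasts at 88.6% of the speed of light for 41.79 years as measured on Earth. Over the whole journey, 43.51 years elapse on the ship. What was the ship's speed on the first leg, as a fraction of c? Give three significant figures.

Leg 1: speed unknown; τ_1 = 40.86/γ_1.
Leg 2: β = 0.886; γ = 1/√(1 − 0.886²) = 1/√0.2150 = 2.157; τ_2 = 41.79/2.157 = 19.38 years.
Total proper time: τ_1 + 19.38 = 43.51, so τ_1 = 43.51 − 19.38 = 24.13 years.
γ_1 = 40.86/24.13 = 1.693; β = √(1 − 1/γ²) = √0.6512.

β = 0.807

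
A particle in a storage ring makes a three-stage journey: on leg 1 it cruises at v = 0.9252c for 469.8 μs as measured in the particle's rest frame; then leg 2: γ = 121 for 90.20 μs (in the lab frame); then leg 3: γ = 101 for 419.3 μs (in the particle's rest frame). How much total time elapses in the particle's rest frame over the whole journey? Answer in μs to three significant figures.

Leg 1: 469.8 μs is already measured in the particle's rest frame.
Leg 2: γ = 121; τ_2 = 90.20/121.0 = 0.7455 μs.
Leg 3: 419.3 μs is already measured in the particle's rest frame.
Total: 469.8 + 0.7455 + 419.3 μs.

τ = 890 μs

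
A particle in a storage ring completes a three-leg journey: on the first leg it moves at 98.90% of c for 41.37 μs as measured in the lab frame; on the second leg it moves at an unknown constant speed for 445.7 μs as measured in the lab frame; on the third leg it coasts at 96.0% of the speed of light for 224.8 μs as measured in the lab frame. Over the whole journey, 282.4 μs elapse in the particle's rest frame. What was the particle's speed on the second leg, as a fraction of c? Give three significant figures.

β = 0.878

Leg 1: β = 0.9890; γ = 1/√(1 − 0.9890²) = 1/√0.02188 = 6.761; τ_1 = 41.37/6.761 = 6.119 μs.
Leg 2: speed unknown; τ_2 = 445.7/γ_2.
Leg 3: β = 0.960; γ = 1/√(1 − 0.960²) = 1/√0.07840 = 3.571; τ_3 = 224.8/3.571 = 62.94 μs.
Total proper time: 6.119 + τ_2 + 62.94 = 282.4, so τ_2 = 282.4 − 69.06 = 213.3 μs.
γ_2 = 445.7/213.3 = 2.089; β = √(1 − 1/γ²) = √0.7709.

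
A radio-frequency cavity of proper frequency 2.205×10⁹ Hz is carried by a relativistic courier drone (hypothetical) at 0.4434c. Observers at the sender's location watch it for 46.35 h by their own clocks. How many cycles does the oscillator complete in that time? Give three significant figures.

γ = 1/√(1 − 0.4434²) = 1/√0.8034 = 1.116
During 46.35 h of lab time, the oscillator's proper time advances by τ = Δt/γ = 46.35/1.116 = 41.54 h = 1.496×10⁵ s.
N = f × τ = 2.205×10⁹ × 1.496×10⁵ = 3.298×10¹⁴.

N = 3.30×10¹⁴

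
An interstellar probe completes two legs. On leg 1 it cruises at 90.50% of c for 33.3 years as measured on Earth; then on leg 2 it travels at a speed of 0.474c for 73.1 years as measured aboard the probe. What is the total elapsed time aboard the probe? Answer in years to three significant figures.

τ = 87.3 years

Leg 1: β = 0.9050; γ = 1/√(1 − 0.9050²) = 1/√0.1810 = 2.351; τ_1 = 33.3/2.351 = 14.17 years.
Leg 2: 73.1 years is already measured aboard the probe.
Total: 14.17 + 73.10 years.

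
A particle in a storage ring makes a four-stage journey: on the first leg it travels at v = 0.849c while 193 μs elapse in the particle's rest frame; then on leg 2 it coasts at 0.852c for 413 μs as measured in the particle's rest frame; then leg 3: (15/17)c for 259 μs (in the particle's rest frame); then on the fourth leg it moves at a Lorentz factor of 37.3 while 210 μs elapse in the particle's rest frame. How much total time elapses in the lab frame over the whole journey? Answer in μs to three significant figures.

Δt = 9540 μs

Leg 1: γ = 1/√(1 − 0.849²) = 1/√0.2792 = 1.893; Δt_1 = 1.893 × 193 = 365.3 μs.
Leg 2: γ = 1/√(1 − 0.852²) = 1/√0.2741 = 1.910; Δt_2 = 1.910 × 413 = 788.9 μs.
Leg 3: γ = 1/√(1 − (15/17)²) = 17/8 = 2.125; Δt_3 = 2.125 × 259 = 550.4 μs.
Leg 4: γ = 37.3; Δt_4 = 37.30 × 210 = 7833 μs.
Total: 365.3 + 788.9 + 550.4 + 7833 μs.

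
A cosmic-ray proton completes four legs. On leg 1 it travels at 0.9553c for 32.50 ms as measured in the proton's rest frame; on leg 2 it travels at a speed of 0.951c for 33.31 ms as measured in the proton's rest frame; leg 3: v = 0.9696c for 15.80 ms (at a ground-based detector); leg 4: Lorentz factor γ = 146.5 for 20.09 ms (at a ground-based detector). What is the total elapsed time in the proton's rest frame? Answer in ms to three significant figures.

τ = 69.8 ms

Leg 1: 32.50 ms is already measured in the proton's rest frame.
Leg 2: 33.31 ms is already measured in the proton's rest frame.
Leg 3: γ = 1/√(1 − 0.9696²) = 1/√0.05988 = 4.087; τ_3 = 15.80/4.087 = 3.866 ms.
Leg 4: γ = 146.5; τ_4 = 20.09/146.5 = 0.1371 ms.
Total: 32.50 + 33.31 + 3.866 + 0.1371 ms.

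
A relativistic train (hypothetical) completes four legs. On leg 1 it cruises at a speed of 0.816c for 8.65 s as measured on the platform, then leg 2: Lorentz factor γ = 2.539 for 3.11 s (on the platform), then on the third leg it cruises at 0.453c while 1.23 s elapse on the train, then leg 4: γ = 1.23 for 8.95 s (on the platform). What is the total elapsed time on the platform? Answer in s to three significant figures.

Leg 1: 8.65 s is already measured on the platform.
Leg 2: 3.11 s is already measured on the platform.
Leg 3: γ = 1/√(1 − 0.453²) = 1/√0.7948 = 1.122; Δt_3 = 1.122 × 1.23 = 1.380 s.
Leg 4: 8.95 s is already measured on the platform.
Total: 8.650 + 3.110 + 1.380 + 8.950 s.

Δt = 22.1 s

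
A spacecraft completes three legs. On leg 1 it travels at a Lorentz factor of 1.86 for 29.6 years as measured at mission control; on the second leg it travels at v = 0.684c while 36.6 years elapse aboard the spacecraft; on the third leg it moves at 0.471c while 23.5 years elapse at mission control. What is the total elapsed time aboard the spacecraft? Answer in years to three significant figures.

Leg 1: γ = 1.86; τ_1 = 29.6/1.860 = 15.91 years.
Leg 2: 36.6 years is already measured aboard the spacecraft.
Leg 3: γ = 1/√(1 − 0.471²) = 1/√0.7782 = 1.134; τ_3 = 23.5/1.134 = 20.73 years.
Total: 15.91 + 36.60 + 20.73 years.

τ = 73.2 years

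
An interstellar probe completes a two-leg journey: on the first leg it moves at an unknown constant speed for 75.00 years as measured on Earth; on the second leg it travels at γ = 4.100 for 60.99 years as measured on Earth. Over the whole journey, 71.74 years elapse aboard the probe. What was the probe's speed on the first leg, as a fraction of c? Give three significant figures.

Leg 1: speed unknown; τ_1 = 75.00/γ_1.
Leg 2: γ = 4.100; τ_2 = 60.99/4.100 = 14.88 years.
Total proper time: τ_1 + 14.88 = 71.74, so τ_1 = 71.74 − 14.88 = 56.86 years.
γ_1 = 75.00/56.86 = 1.319; β = √(1 − 1/γ²) = √0.4251.

β = 0.652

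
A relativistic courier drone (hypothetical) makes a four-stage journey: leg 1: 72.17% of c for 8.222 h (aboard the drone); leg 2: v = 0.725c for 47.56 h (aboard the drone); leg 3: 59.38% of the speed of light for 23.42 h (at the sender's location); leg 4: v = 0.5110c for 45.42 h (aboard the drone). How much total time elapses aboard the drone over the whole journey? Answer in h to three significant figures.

Leg 1: 8.222 h is already measured aboard the drone.
Leg 2: 47.56 h is already measured aboard the drone.
Leg 3: β = 0.5938; γ = 1/√(1 − 0.5938²) = 1/√0.6474 = 1.243; τ_3 = 23.42/1.243 = 18.84 h.
Leg 4: 45.42 h is already measured aboard the drone.
Total: 8.222 + 47.56 + 18.84 + 45.42 h.

τ = 120 h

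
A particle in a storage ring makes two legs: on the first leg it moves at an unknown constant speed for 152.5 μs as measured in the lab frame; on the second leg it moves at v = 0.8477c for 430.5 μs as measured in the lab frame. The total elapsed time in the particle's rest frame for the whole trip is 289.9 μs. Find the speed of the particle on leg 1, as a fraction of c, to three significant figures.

β = 0.915

Leg 1: speed unknown; τ_1 = 152.5/γ_1.
Leg 2: γ = 1/√(1 − 0.8477²) = 1/√0.2814 = 1.885; τ_2 = 430.5/1.885 = 228.4 μs.
Total proper time: τ_1 + 228.4 = 289.9, so τ_1 = 289.9 − 228.4 = 61.53 μs.
γ_1 = 152.5/61.53 = 2.478; β = √(1 − 1/γ²) = √0.8372.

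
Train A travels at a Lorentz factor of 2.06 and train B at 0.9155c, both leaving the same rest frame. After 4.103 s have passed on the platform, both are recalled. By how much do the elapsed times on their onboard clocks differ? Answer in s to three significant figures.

|τ_A − τ_B| = 0.341 s

A: γ = 2.06; τ_A = 4.103/2.060 = 1.992 s.
B: γ = 1/√(1 − 0.9155²) = 1/√0.1619 = 2.486; τ_B = 4.103/2.486 = 1.651 s.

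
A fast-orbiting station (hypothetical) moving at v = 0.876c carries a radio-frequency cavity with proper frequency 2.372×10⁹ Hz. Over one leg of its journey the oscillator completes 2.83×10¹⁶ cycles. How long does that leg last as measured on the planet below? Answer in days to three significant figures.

γ = 1/√(1 − 0.876²) = 1/√0.2326 = 2.073
Proper time for N cycles: τ = N/f = 2.83×10¹⁶/(2.372×10⁹) = 1.193×10⁷ s = 138.1 days.
Lab-frame duration Δt = γτ = 2.073 × 138.1 = 286.3 days.

Δt = 286 days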